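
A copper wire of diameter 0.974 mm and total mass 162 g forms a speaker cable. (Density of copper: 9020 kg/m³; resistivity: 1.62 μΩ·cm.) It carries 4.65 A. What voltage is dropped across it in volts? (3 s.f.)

ρ = 1.62 μΩ·cm = 1.62×10^-8 Ω·m
A = π(d/2)² = π(4.8700e-04 m)² = 7.4509e-07 m²
L = m/(density·A) = 0.162/(9020×7.4509e-07) = 24.1 m
R = ρL/A = (1.62×10^-8)(24.1)/(7.4509e-07) = 0.5241 Ω
V = IR = 4.65 × 0.5241 = 2.44 V

2.44 V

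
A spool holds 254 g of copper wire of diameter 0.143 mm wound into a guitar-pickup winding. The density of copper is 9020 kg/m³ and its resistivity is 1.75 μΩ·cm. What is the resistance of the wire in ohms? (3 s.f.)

1910 Ω

ρ = 1.75 μΩ·cm = 1.75×10^-8 Ω·m
A = π(d/2)² = π(7.1500e-05 m)² = 1.6061e-08 m²
L = m/(density·A) = 0.254/(9020×1.6061e-08) = 1753 m
R = ρL/A = (1.75×10^-8)(1753)/(1.6061e-08) = 1910 Ω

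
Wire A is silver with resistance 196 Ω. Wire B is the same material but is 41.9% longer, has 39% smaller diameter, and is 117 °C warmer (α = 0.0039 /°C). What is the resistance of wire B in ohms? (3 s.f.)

R ∝ ρL/d² with ρ ∝ (1+αΔT), so R_B/R_A = (1 + 41.9/100) × (1 − 39/100)⁻² × (1 + 0.0039×117)
= 1.419 × 2.687 × 1.456 = 5.554
R_B = 5.554 × 196 = 1090 Ω

1090 Ω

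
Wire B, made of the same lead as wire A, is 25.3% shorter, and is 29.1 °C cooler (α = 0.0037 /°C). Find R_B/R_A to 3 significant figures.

0.667

R ∝ ρL/d² with ρ ∝ (1+αΔT), so R_B/R_A = (1 − 25.3/100) × (1 − 0.0037×29.1)
= 0.747 × 0.8923 = 0.667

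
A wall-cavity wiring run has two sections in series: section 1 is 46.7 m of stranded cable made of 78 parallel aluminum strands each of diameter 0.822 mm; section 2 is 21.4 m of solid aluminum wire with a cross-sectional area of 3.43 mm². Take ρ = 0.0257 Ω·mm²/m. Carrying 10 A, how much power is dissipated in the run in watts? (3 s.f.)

18.9 W

ρ = 0.0257 Ω·mm²/m = 2.57×10^-8 Ω·m
Section 1: A_strand = π(4.1100e-04)² = 5.307e-07 m²; R₁ = ρL/(N·A_s) = (2.57×10^-8)(46.7)/(78×5.307e-07) = 0.02899 Ω
Section 2: A = 3.43 mm² = 3.430e-06 m²
R₂ = (2.57×10^-8)(21.4)/(3.430e-06) = 0.1603 Ω
R = R₁ + R₂ = 0.1893 Ω
P = I²R = (10)² × 0.1893 = 18.9 W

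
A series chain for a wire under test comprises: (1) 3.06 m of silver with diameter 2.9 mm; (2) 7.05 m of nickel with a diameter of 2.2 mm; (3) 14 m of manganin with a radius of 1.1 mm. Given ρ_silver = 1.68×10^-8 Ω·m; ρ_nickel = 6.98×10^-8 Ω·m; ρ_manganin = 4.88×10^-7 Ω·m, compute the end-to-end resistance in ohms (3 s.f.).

1.93 Ω

Seg 1: A = π(d/2)² = π(1.4500e-03 m)² = 6.605e-06 m²
R_1 = (1.68×10^-8)(3.06)/(6.605e-06) = 0.007783 Ω
Seg 2: A = π(d/2)² = π(1.1000e-03 m)² = 3.801e-06 m²
R_2 = (6.98×10^-8)(7.05)/(3.801e-06) = 0.1295 Ω
Seg 3: A = πr² = π(1.1000e-03 m)² = 3.801e-06 m²
R_3 = (4.88×10^-7)(14)/(3.801e-06) = 1.797 Ω
R_total = R_1 + R_2 + R_3 = 1.93 Ω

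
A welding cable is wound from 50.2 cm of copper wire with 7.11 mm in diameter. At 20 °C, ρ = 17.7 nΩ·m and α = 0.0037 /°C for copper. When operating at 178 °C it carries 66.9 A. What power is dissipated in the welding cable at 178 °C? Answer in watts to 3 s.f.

ρ = 17.7 nΩ·m = 1.77×10^-8 Ω·m
A = π(d/2)² = π(3.5550e-03 m)² = 3.970e-05 m²
R₍20₎ = ρL/A = (1.77×10^-8)(0.502)/(3.970e-05) = 2.238×10^-4 Ω
R₍178₎ = R₍20₎(1 + αΔT) = 2.238×10^-4 × (1 + 0.0037×158) = 3.546×10^-4 Ω
P = I²R = (66.9)² × 3.546×10^-4 = 1.59 W

1.59 W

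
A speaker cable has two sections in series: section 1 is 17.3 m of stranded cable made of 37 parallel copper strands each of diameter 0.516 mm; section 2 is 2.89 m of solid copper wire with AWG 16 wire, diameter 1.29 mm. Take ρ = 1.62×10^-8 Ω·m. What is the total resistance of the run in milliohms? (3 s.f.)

72.0 mΩ

Section 1: A_strand = π(2.5800e-04)² = 2.091e-07 m²; R₁ = ρL/(N·A_s) = (1.62×10^-8)(17.3)/(37×2.091e-07) = 0.03622 Ω
Section 2: A = π(1.29/2 mm)² = π(6.4500e-04 m)² = 1.307e-06 m²
R₂ = (1.62×10^-8)(2.89)/(1.307e-06) = 0.03582 Ω
R = R₁ + R₂ = 72.0 mΩ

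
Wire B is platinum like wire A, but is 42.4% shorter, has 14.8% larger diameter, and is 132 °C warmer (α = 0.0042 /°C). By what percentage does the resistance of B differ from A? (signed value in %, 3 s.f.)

R ∝ ρL/d² with ρ ∝ (1+αΔT), so R_B/R_A = (1 − 42.4/100) × (1 + 14.8/100)⁻² × (1 + 0.0042×132)
= 0.576 × 0.7588 × 1.554 = 0.6794
(R_B − R_A)/R_A = 0.6794 − 1 = -32.1%

-32.1%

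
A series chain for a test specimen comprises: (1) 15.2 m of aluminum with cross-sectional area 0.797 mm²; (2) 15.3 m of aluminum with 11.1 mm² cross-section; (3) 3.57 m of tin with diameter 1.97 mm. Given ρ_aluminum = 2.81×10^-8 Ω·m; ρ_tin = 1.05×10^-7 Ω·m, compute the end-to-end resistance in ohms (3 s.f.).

Seg 1: A = 0.797 mm² = 7.970e-07 m²
R_1 = (2.81×10^-8)(15.2)/(7.970e-07) = 0.5359 Ω
Seg 2: A = 11.1 mm² = 1.110e-05 m²
R_2 = (2.81×10^-8)(15.3)/(1.110e-05) = 0.03873 Ω
Seg 3: A = π(d/2)² = π(9.8500e-04 m)² = 3.048e-06 m²
R_3 = (1.05×10^-7)(3.57)/(3.048e-06) = 0.123 Ω
R_total = R_1 + R_2 + R_3 = 0.698 Ω

0.698 Ω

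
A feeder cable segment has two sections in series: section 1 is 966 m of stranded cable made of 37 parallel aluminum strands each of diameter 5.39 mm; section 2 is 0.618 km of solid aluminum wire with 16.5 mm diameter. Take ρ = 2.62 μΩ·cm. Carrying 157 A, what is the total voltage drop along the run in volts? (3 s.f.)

16.6 V

ρ = 2.62 μΩ·cm = 2.62×10^-8 Ω·m
Section 1: A_strand = π(2.6950e-03)² = 2.282e-05 m²; R₁ = ρL/(N·A_s) = (2.62×10^-8)(966)/(37×2.282e-05) = 0.02998 Ω
Section 2: A = π(d/2)² = π(8.2500e-03 m)² = 2.138e-04 m²
R₂ = (2.62×10^-8)(618)/(2.138e-04) = 0.07572 Ω
R = R₁ + R₂ = 0.1057 Ω
V = IR = 157 × 0.1057 = 16.6 V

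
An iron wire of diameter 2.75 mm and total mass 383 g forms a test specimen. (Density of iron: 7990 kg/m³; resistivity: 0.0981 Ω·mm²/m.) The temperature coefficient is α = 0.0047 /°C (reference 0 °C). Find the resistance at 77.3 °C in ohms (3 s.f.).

0.182 Ω

ρ = 0.0981 Ω·mm²/m = 9.81×10^-8 Ω·m
A = π(d/2)² = π(1.3750e-03 m)² = 5.9396e-06 m²
L = m/(density·A) = 0.383/(7990×5.9396e-06) = 8.07 m
R = ρL/A = (9.81×10^-8)(8.07)/(5.9396e-06) = 0.1333 Ω
R(77.3 °C) = 0.1333 × (1 + 0.0047×77.3) = 0.182 Ω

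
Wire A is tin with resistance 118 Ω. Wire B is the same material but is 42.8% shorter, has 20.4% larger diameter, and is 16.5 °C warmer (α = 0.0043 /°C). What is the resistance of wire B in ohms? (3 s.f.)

49.9 Ω

R ∝ ρL/d² with ρ ∝ (1+αΔT), so R_B/R_A = (1 − 42.8/100) × (1 + 20.4/100)⁻² × (1 + 0.0043×16.5)
= 0.572 × 0.6898 × 1.071 = 0.4226
R_B = 0.4226 × 118 = 49.9 Ω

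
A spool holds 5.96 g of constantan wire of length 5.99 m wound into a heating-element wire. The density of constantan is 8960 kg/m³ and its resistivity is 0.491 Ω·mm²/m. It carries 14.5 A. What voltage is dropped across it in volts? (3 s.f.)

384 V

ρ = 0.491 Ω·mm²/m = 4.91×10^-7 Ω·m
A = m/(density·L) = 0.00596/(8960×5.99) = 1.1105e-07 m²
R = ρL/A = (4.91×10^-7)(5.99)/(1.1105e-07) = 26.48 Ω
V = IR = 14.5 × 26.48 = 384 V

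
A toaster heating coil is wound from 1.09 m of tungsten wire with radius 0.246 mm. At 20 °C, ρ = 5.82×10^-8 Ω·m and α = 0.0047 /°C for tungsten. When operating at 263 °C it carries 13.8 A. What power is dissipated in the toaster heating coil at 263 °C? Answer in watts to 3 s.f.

A = πr² = π(2.4600e-04 m)² = 1.901e-07 m²
R₍20₎ = ρL/A = (5.82×10^-8)(1.09)/(1.901e-07) = 0.3337 Ω
R₍263₎ = R₍20₎(1 + αΔT) = 0.3337 × (1 + 0.0047×243) = 0.7148 Ω
P = I²R = (13.8)² × 0.7148 = 136 W

136 W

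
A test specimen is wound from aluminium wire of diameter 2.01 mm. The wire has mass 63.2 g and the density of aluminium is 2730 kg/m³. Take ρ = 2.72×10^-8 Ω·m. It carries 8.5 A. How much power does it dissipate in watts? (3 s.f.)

4.52 W

A = π(d/2)² = π(1.0050e-03 m)² = 3.1731e-06 m²
L = m/(density·A) = 0.0632/(2730×3.1731e-06) = 7.296 m
R = ρL/A = (2.72×10^-8)(7.296)/(3.1731e-06) = 0.06254 Ω
P = I²R = (8.5)² × 0.06254 = 4.52 W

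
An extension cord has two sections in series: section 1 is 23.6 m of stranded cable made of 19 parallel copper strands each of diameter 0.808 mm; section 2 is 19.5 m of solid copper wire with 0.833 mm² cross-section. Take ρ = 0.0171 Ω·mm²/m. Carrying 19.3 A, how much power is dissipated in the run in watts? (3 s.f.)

165 W

ρ = 0.0171 Ω·mm²/m = 1.71×10^-8 Ω·m
Section 1: A_strand = π(4.0400e-04)² = 5.128e-07 m²; R₁ = ρL/(N·A_s) = (1.71×10^-8)(23.6)/(19×5.128e-07) = 0.04142 Ω
Section 2: A = 0.833 mm² = 8.330e-07 m²
R₂ = (1.71×10^-8)(19.5)/(8.330e-07) = 0.4003 Ω
R = R₁ + R₂ = 0.4417 Ω
P = I²R = (19.3)² × 0.4417 = 165 W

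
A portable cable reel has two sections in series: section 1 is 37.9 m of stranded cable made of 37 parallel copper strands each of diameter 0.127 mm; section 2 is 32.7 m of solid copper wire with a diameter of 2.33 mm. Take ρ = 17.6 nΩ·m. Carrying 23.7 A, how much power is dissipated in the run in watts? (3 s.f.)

875 W

ρ = 17.6 nΩ·m = 1.76×10^-8 Ω·m
Section 1: A_strand = π(6.3500e-05)² = 1.267e-08 m²; R₁ = ρL/(N·A_s) = (1.76×10^-8)(37.9)/(37×1.267e-08) = 1.423 Ω
Section 2: A = π(d/2)² = π(1.1650e-03 m)² = 4.264e-06 m²
R₂ = (1.76×10^-8)(32.7)/(4.264e-06) = 0.135 Ω
R = R₁ + R₂ = 1.558 Ω
P = I²R = (23.7)² × 1.558 = 875 W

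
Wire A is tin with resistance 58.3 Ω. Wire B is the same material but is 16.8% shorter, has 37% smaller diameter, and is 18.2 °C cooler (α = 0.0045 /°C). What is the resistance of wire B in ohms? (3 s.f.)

112 Ω

R ∝ ρL/d² with ρ ∝ (1+αΔT), so R_B/R_A = (1 − 16.8/100) × (1 − 37/100)⁻² × (1 − 0.0045×18.2)
= 0.832 × 2.519 × 0.9181 = 1.925
R_B = 1.925 × 58.3 = 112 Ω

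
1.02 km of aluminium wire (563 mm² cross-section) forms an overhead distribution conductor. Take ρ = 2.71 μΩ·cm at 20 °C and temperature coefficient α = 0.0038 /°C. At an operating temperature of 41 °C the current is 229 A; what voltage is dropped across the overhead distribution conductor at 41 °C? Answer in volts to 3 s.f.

ρ = 2.71 μΩ·cm = 2.71×10^-8 Ω·m
A = 563 mm² = 5.630e-04 m²
R₍20₎ = ρL/A = (2.71×10^-8)(1020)/(5.630e-04) = 0.0491 Ω
R₍41₎ = R₍20₎(1 + αΔT) = 0.0491 × (1 + 0.0038×21) = 0.05302 Ω
V = IR = 229 × 0.05302 = 12.1 V

12.1 V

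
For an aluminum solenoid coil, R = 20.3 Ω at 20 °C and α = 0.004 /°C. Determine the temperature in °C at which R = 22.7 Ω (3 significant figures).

49.6 °C

R = R₀(1 + α(T − T₀)) ⇒ T = T₀ + (R/R₀ − 1)/α
T = 20 + (22.7/20.3 − 1)/0.004 = 20 + (0.1182)/0.004 = 49.6 °C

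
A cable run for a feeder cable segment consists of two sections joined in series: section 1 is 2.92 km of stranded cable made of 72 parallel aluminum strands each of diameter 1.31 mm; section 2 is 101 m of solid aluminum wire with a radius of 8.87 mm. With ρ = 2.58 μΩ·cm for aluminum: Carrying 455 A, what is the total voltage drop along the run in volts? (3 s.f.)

ρ = 2.58 μΩ·cm = 2.58×10^-8 Ω·m
Section 1: A_strand = π(6.5500e-04)² = 1.348e-06 m²; R₁ = ρL/(N·A_s) = (2.58×10^-8)(2920)/(72×1.348e-06) = 0.7763 Ω
Section 2: A = πr² = π(8.8700e-03 m)² = 2.472e-04 m²
R₂ = (2.58×10^-8)(101)/(2.472e-04) = 0.01054 Ω
R = R₁ + R₂ = 0.7869 Ω
V = IR = 455 × 0.7869 = 358 V

358 V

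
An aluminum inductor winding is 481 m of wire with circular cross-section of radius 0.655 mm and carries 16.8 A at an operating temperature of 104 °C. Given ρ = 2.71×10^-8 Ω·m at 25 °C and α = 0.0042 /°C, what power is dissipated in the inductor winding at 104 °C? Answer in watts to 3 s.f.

A = πr² = π(6.5500e-04 m)² = 1.348e-06 m²
R₍25₎ = ρL/A = (2.71×10^-8)(481)/(1.348e-06) = 9.671 Ω
R₍104₎ = R₍25₎(1 + αΔT) = 9.671 × (1 + 0.0042×79) = 12.88 Ω
P = I²R = (16.8)² × 12.88 = 3640 W

3640 W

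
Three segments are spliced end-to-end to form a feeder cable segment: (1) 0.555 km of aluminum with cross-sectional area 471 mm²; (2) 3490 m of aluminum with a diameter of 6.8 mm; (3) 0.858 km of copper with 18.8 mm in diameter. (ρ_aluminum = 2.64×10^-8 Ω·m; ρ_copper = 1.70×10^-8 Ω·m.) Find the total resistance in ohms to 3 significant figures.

2.62 Ω

Seg 1: A = 471 mm² = 4.710e-04 m²
R_1 = (2.64×10^-8)(555)/(4.710e-04) = 0.03111 Ω
Seg 2: A = π(d/2)² = π(3.4000e-03 m)² = 3.632e-05 m²
R_2 = (2.64×10^-8)(3490)/(3.632e-05) = 2.537 Ω
Seg 3: A = π(d/2)² = π(9.4000e-03 m)² = 2.776e-04 m²
R_3 = (1.70×10^-8)(858)/(2.776e-04) = 0.05254 Ω
R_total = R_1 + R_2 + R_3 = 2.62 Ω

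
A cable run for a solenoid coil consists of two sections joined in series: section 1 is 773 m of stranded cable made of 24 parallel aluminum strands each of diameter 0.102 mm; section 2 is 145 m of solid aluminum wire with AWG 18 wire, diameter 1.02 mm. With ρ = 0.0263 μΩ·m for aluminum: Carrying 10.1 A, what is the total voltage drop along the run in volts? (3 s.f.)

1090 V

ρ = 0.0263 μΩ·m = 2.63×10^-8 Ω·m
Section 1: A_strand = π(5.1000e-05)² = 8.171e-09 m²; R₁ = ρL/(N·A_s) = (2.63×10^-8)(773)/(24×8.171e-09) = 103.7 Ω
Section 2: A = π(1.02/2 mm)² = π(5.1000e-04 m)² = 8.171e-07 m²
R₂ = (2.63×10^-8)(145)/(8.171e-07) = 4.667 Ω
R = R₁ + R₂ = 108.3 Ω
V = IR = 10.1 × 108.3 = 1090 V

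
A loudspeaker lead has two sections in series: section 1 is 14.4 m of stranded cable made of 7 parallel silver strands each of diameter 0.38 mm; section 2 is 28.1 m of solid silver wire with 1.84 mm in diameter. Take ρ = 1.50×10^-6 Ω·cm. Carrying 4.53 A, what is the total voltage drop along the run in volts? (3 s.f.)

ρ = 1.50×10^-6 Ω·cm = 1.50×10^-8 Ω·m
Section 1: A_strand = π(1.9000e-04)² = 1.134e-07 m²; R₁ = ρL/(N·A_s) = (1.50×10^-8)(14.4)/(7×1.134e-07) = 0.2721 Ω
Section 2: A = π(d/2)² = π(9.2000e-04 m)² = 2.659e-06 m²
R₂ = (1.50×10^-8)(28.1)/(2.659e-06) = 0.1585 Ω
R = R₁ + R₂ = 0.4306 Ω
V = IR = 4.53 × 0.4306 = 1.95 V

1.95 V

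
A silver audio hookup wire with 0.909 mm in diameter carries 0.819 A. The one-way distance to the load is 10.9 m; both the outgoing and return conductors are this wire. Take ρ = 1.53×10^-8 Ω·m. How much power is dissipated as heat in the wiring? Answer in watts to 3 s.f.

0.345 W

A = π(d/2)² = π(4.5450e-04 m)² = 6.490e-07 m²
Total conductor length (both ways) L = 2 × 10.9 = 21.8 m
R = ρL/A = (1.53×10^-8)(21.8)/(6.490e-07) = 0.514 Ω
P = I²R = (0.819)² × 0.514 = 0.345 W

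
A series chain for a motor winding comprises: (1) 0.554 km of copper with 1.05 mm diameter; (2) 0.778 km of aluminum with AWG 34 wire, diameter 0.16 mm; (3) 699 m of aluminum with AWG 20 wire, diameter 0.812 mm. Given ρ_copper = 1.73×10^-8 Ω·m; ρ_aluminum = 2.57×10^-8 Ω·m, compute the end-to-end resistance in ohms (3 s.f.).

Seg 1: A = π(d/2)² = π(5.2500e-04 m)² = 8.659e-07 m²
R_1 = (1.73×10^-8)(554)/(8.659e-07) = 11.07 Ω
Seg 2: A = π(0.16/2 mm)² = π(8.0000e-05 m)² = 2.011e-08 m²
R_2 = (2.57×10^-8)(778)/(2.011e-08) = 994.4 Ω
Seg 3: A = π(0.812/2 mm)² = π(4.0600e-04 m)² = 5.178e-07 m²
R_3 = (2.57×10^-8)(699)/(5.178e-07) = 34.69 Ω
R_total = R_1 + R_2 + R_3 = 1040 Ω

1040 Ω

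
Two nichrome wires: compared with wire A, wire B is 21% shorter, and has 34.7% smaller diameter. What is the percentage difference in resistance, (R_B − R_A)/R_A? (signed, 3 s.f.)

R ∝ L/d², so R_B/R_A = (1 − 21/100) × (1 − 34.7/100)⁻²
= 0.79 × 2.345 = 1.853
(R_B − R_A)/R_A = 1.853 − 1 = 85.3%

85.3%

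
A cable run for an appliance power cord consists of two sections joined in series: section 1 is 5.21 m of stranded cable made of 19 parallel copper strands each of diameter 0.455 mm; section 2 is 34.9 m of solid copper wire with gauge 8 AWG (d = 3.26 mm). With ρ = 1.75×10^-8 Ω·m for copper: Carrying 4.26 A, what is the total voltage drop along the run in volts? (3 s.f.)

Section 1: A_strand = π(2.2750e-04)² = 1.626e-07 m²; R₁ = ρL/(N·A_s) = (1.75×10^-8)(5.21)/(19×1.626e-07) = 0.02951 Ω
Section 2: A = π(3.26/2 mm)² = π(1.6300e-03 m)² = 8.347e-06 m²
R₂ = (1.75×10^-8)(34.9)/(8.347e-06) = 0.07317 Ω
R = R₁ + R₂ = 0.1027 Ω
V = IR = 4.26 × 0.1027 = 0.437 V

0.437 V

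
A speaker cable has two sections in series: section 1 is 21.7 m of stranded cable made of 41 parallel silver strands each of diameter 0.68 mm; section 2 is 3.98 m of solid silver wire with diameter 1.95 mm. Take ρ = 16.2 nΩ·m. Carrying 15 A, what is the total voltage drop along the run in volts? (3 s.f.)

0.678 V

ρ = 16.2 nΩ·m = 1.62×10^-8 Ω·m
Section 1: A_strand = π(3.4000e-04)² = 3.632e-07 m²; R₁ = ρL/(N·A_s) = (1.62×10^-8)(21.7)/(41×3.632e-07) = 0.02361 Ω
Section 2: A = π(d/2)² = π(9.7500e-04 m)² = 2.986e-06 m²
R₂ = (1.62×10^-8)(3.98)/(2.986e-06) = 0.02159 Ω
R = R₁ + R₂ = 0.0452 Ω
V = IR = 15 × 0.0452 = 0.678 V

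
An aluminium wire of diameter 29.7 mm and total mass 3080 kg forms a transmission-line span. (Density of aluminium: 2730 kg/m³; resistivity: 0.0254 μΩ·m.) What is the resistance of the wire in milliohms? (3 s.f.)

ρ = 0.0254 μΩ·m = 2.54×10^-8 Ω·m
A = π(d/2)² = π(1.4850e-02 m)² = 6.9279e-04 m²
L = m/(density·A) = 3080/(2730×6.9279e-04) = 1628 m
R = ρL/A = (2.54×10^-8)(1628)/(6.9279e-04) = 59.7 mΩ

59.7 mΩ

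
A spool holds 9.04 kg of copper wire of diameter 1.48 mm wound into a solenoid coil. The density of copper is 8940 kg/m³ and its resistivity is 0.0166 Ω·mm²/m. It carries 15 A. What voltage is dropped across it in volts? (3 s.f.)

85.1 V

ρ = 0.0166 Ω·mm²/m = 1.66×10^-8 Ω·m
A = π(d/2)² = π(7.4000e-04 m)² = 1.7203e-06 m²
L = m/(density·A) = 9.04/(8940×1.7203e-06) = 587.8 m
R = ρL/A = (1.66×10^-8)(587.8)/(1.7203e-06) = 5.672 Ω
V = IR = 15 × 5.672 = 85.1 V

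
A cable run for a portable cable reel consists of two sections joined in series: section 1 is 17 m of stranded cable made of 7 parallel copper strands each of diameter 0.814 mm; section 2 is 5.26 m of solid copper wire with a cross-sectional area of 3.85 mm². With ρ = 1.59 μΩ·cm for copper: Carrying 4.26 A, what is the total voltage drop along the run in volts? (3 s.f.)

0.409 V

ρ = 1.59 μΩ·cm = 1.59×10^-8 Ω·m
Section 1: A_strand = π(4.0700e-04)² = 5.204e-07 m²; R₁ = ρL/(N·A_s) = (1.59×10^-8)(17)/(7×5.204e-07) = 0.0742 Ω
Section 2: A = 3.85 mm² = 3.850e-06 m²
R₂ = (1.59×10^-8)(5.26)/(3.850e-06) = 0.02172 Ω
R = R₁ + R₂ = 0.09592 Ω
V = IR = 4.26 × 0.09592 = 0.409 V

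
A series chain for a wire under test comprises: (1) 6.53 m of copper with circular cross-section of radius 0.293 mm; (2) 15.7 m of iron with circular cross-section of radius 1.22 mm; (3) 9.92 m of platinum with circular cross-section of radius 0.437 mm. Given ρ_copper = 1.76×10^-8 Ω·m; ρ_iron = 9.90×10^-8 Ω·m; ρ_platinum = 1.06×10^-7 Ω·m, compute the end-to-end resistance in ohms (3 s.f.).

2.51 Ω

Seg 1: A = πr² = π(2.9300e-04 m)² = 2.697e-07 m²
R_1 = (1.76×10^-8)(6.53)/(2.697e-07) = 0.4261 Ω
Seg 2: A = πr² = π(1.2200e-03 m)² = 4.676e-06 m²
R_2 = (9.90×10^-8)(15.7)/(4.676e-06) = 0.3324 Ω
Seg 3: A = πr² = π(4.3700e-04 m)² = 5.999e-07 m²
R_3 = (1.06×10^-7)(9.92)/(5.999e-07) = 1.753 Ω
R_total = R_1 + R_2 + R_3 = 2.51 Ω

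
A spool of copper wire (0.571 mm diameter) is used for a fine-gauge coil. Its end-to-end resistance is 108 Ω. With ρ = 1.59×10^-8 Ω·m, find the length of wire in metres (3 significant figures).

1740 m

A = π(d/2)² = π(2.8550e-04 m)² = 2.561e-07 m²
L = RA/ρ = (108)(2.561e-07)/(1.59×10^-8) = 1740 m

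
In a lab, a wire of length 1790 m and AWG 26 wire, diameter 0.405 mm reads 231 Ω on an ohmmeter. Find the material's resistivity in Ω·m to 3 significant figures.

A = π(0.405/2 mm)² = π(2.0250e-04 m)² = 1.288e-07 m²
ρ = RA/L = (231)(1.288e-07)/(1790) = 1.66×10^-8 Ω·m

1.66×10^-8 Ω·m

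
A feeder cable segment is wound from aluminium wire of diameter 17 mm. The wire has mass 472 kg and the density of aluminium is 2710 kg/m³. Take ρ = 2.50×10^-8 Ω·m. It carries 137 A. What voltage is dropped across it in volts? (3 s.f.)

A = π(d/2)² = π(8.5000e-03 m)² = 2.2698e-04 m²
L = m/(density·A) = 472/(2710×2.2698e-04) = 767.3 m
R = ρL/A = (2.50×10^-8)(767.3)/(2.2698e-04) = 0.08452 Ω
V = IR = 137 × 0.08452 = 11.6 V

11.6 V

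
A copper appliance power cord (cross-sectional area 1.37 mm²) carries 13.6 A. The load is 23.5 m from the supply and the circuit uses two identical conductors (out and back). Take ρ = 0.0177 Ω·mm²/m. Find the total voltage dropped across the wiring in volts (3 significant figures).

ρ = 0.0177 Ω·mm²/m = 1.77×10^-8 Ω·m
A = 1.37 mm² = 1.370e-06 m²
Total conductor length (both ways) L = 2 × 23.5 = 47 m
R = ρL/A = (1.77×10^-8)(47)/(1.370e-06) = 0.6072 Ω
V = IR = 13.6 × 0.6072 = 8.26 V

8.26 V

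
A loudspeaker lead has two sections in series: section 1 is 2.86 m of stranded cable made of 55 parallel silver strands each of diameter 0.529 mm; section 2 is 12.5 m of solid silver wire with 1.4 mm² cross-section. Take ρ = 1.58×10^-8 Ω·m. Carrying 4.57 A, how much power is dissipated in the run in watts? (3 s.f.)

Section 1: A_strand = π(2.6450e-04)² = 2.198e-07 m²; R₁ = ρL/(N·A_s) = (1.58×10^-8)(2.86)/(55×2.198e-07) = 0.003738 Ω
Section 2: A = 1.4 mm² = 1.400e-06 m²
R₂ = (1.58×10^-8)(12.5)/(1.400e-06) = 0.1411 Ω
R = R₁ + R₂ = 0.1448 Ω
P = I²R = (4.57)² × 0.1448 = 3.02 W

3.02 W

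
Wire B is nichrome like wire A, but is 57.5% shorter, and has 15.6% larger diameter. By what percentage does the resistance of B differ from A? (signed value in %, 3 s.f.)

-68.2%

R ∝ L/d², so R_B/R_A = (1 − 57.5/100) × (1 + 15.6/100)⁻²
= 0.425 × 0.7483 = 0.318
(R_B − R_A)/R_A = 0.318 − 1 = -68.2%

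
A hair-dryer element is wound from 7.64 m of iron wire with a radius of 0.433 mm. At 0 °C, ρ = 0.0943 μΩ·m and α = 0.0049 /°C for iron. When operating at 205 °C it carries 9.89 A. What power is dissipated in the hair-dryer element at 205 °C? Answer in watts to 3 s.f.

240 W

ρ = 0.0943 μΩ·m = 9.43×10^-8 Ω·m
A = πr² = π(4.3300e-04 m)² = 5.890e-07 m²
R₍0₎ = ρL/A = (9.43×10^-8)(7.64)/(5.890e-07) = 1.223 Ω
R₍205₎ = R₍0₎(1 + αΔT) = 1.223 × (1 + 0.0049×205) = 2.452 Ω
P = I²R = (9.89)² × 2.452 = 240 W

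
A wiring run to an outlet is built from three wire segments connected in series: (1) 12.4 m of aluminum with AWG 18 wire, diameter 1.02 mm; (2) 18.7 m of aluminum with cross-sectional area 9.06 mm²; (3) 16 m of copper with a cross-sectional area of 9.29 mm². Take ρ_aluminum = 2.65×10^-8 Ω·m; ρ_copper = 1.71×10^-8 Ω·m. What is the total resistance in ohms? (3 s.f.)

Seg 1: A = π(1.02/2 mm)² = π(5.1000e-04 m)² = 8.171e-07 m²
R_1 = (2.65×10^-8)(12.4)/(8.171e-07) = 0.4021 Ω
Seg 2: A = 9.06 mm² = 9.060e-06 m²
R_2 = (2.65×10^-8)(18.7)/(9.060e-06) = 0.0547 Ω
Seg 3: A = 9.29 mm² = 9.290e-06 m²
R_3 = (1.71×10^-8)(16)/(9.290e-06) = 0.02945 Ω
R_total = R_1 + R_2 + R_3 = 0.486 Ω

0.486 Ω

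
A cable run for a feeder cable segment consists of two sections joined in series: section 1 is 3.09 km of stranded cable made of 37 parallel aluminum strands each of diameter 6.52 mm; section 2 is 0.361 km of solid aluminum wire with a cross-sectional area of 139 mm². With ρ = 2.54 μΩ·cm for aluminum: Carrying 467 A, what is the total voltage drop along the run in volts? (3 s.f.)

ρ = 2.54 μΩ·cm = 2.54×10^-8 Ω·m
Section 1: A_strand = π(3.2600e-03)² = 3.339e-05 m²; R₁ = ρL/(N·A_s) = (2.54×10^-8)(3090)/(37×3.339e-05) = 0.06353 Ω
Section 2: A = 139 mm² = 1.390e-04 m²
R₂ = (2.54×10^-8)(361)/(1.390e-04) = 0.06597 Ω
R = R₁ + R₂ = 0.1295 Ω
V = IR = 467 × 0.1295 = 60.5 V

60.5 V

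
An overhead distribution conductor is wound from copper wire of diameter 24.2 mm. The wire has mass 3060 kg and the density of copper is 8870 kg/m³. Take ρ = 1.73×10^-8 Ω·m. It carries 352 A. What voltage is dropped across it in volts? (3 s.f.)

A = π(d/2)² = π(1.2100e-02 m)² = 4.5996e-04 m²
L = m/(density·A) = 3060/(8870×4.5996e-04) = 750 m
R = ρL/A = (1.73×10^-8)(750)/(4.5996e-04) = 0.02821 Ω
V = IR = 352 × 0.02821 = 9.93 V

9.93 V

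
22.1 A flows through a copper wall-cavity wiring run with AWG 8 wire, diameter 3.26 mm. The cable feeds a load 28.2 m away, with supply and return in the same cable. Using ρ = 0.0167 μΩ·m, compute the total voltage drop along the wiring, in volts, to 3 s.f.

2.49 V

ρ = 0.0167 μΩ·m = 1.67×10^-8 Ω·m
A = π(3.26/2 mm)² = π(1.6300e-03 m)² = 8.347e-06 m²
Total conductor length (both ways) L = 2 × 28.2 = 56.4 m
R = ρL/A = (1.67×10^-8)(56.4)/(8.347e-06) = 0.1128 Ω
V = IR = 22.1 × 0.1128 = 2.49 V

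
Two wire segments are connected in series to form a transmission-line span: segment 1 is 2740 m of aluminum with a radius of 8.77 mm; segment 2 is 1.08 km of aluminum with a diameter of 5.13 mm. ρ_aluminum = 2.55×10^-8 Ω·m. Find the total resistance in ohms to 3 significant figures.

Segment 1: A = πr² = π(8.7700e-03 m)² = 2.416e-04 m²
R₁ = ρL/A = (2.55×10^-8)(2740)/(2.416e-04) = 0.2892 Ω
Segment 2: A = π(d/2)² = π(2.5650e-03 m)² = 2.067e-05 m²
R₂ = (2.55×10^-8)(1080)/(2.067e-05) = 1.332 Ω
R = R₁ + R₂ = 1.62 Ω

1.62 Ω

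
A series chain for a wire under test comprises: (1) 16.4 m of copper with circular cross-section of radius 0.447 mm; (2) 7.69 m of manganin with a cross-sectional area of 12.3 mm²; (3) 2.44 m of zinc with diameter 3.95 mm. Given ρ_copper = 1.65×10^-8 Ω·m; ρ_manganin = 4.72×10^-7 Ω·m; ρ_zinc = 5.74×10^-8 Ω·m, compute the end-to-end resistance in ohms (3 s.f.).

Seg 1: A = πr² = π(4.4700e-04 m)² = 6.277e-07 m²
R_1 = (1.65×10^-8)(16.4)/(6.277e-07) = 0.4311 Ω
Seg 2: A = 12.3 mm² = 1.230e-05 m²
R_2 = (4.72×10^-7)(7.69)/(1.230e-05) = 0.2951 Ω
Seg 3: A = π(d/2)² = π(1.9750e-03 m)² = 1.225e-05 m²
R_3 = (5.74×10^-8)(2.44)/(1.225e-05) = 0.01143 Ω
R_total = R_1 + R_2 + R_3 = 0.738 Ω

0.738 Ω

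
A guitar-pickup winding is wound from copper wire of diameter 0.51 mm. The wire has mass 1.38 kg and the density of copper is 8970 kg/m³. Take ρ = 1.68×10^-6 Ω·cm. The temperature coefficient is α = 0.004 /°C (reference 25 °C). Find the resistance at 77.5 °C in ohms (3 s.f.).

ρ = 1.68×10^-6 Ω·cm = 1.68×10^-8 Ω·m
A = π(d/2)² = π(2.5500e-04 m)² = 2.0428e-07 m²
L = m/(density·A) = 1.38/(8970×2.0428e-07) = 753.1 m
R = ρL/A = (1.68×10^-8)(753.1)/(2.0428e-07) = 61.93 Ω
R(77.5 °C) = 61.93 × (1 + 0.004×52.5) = 74.9 Ω

74.9 Ω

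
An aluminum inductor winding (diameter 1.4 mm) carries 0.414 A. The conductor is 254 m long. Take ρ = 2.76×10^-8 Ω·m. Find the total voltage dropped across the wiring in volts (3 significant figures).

1.89 V

A = π(d/2)² = π(7.0000e-04 m)² = 1.539e-06 m²
R = ρL/A = (2.76×10^-8)(254)/(1.539e-06) = 4.554 Ω
V = IR = 0.414 × 4.554 = 1.89 V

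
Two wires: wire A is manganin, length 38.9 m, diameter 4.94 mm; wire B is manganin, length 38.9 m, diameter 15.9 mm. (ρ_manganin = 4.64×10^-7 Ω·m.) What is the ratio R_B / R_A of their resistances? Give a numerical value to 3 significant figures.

R ∝ ρL/d², so R_B/R_A = (d_A/d_B)²
= (4.94/15.9)² = 0.0965

0.0965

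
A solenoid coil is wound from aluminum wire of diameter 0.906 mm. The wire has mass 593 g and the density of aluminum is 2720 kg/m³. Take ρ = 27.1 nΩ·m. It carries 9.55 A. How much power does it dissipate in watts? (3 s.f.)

ρ = 27.1 nΩ·m = 2.71×10^-8 Ω·m
A = π(d/2)² = π(4.5300e-04 m)² = 6.4468e-07 m²
L = m/(density·A) = 0.593/(2720×6.4468e-07) = 338.2 m
R = ρL/A = (2.71×10^-8)(338.2)/(6.4468e-07) = 14.22 Ω
P = I²R = (9.55)² × 14.22 = 1300 W

1300 W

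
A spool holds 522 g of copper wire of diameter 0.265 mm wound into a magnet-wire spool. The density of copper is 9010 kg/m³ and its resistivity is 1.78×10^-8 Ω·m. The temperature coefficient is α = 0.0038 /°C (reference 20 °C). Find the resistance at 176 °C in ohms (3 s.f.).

A = π(d/2)² = π(1.3250e-04 m)² = 5.5155e-08 m²
L = m/(density·A) = 0.522/(9010×5.5155e-08) = 1050 m
R = ρL/A = (1.78×10^-8)(1050)/(5.5155e-08) = 339 Ω
R(176 °C) = 339 × (1 + 0.0038×156) = 540 Ω

540 Ω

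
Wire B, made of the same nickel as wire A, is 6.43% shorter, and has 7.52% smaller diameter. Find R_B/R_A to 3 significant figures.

1.09

R ∝ L/d², so R_B/R_A = (1 − 6.43/100) × (1 − 7.52/100)⁻²
= 0.9357 × 1.169 = 1.09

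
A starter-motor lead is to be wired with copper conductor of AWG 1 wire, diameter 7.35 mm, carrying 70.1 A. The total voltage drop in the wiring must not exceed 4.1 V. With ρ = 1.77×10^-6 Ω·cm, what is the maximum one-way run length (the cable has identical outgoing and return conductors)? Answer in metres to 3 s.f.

70.1 m

ρ = 1.77×10^-6 Ω·cm = 1.77×10^-8 Ω·m
A = π(7.35/2 mm)² = π(3.6750e-03 m)² = 4.243e-05 m²
L_max = V_max·A/(2·ρI) = (4.1)(4.243e-05)/(2×1.77×10^-8×70.1) = 70.1 m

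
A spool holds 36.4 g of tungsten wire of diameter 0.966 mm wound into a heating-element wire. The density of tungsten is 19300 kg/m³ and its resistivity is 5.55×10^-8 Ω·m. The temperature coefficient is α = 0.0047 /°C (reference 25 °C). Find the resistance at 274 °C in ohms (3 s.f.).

A = π(d/2)² = π(4.8300e-04 m)² = 7.3290e-07 m²
L = m/(density·A) = 0.0364/(19300×7.3290e-07) = 2.573 m
R = ρL/A = (5.55×10^-8)(2.573)/(7.3290e-07) = 0.1949 Ω
R(274 °C) = 0.1949 × (1 + 0.0047×249) = 0.423 Ω

0.423 Ω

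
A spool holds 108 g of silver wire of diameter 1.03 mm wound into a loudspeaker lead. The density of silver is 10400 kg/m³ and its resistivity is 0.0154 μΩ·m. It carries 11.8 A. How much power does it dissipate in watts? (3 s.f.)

ρ = 0.0154 μΩ·m = 1.54×10^-8 Ω·m
A = π(d/2)² = π(5.1500e-04 m)² = 8.3323e-07 m²
L = m/(density·A) = 0.108/(10400×8.3323e-07) = 12.46 m
R = ρL/A = (1.54×10^-8)(12.46)/(8.3323e-07) = 0.2303 Ω
P = I²R = (11.8)² × 0.2303 = 32.1 W

32.1 W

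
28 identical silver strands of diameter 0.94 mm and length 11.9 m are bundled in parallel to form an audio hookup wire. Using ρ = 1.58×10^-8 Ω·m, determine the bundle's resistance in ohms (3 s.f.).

A_strand = π(4.7000e-04 m)² = 6.940e-07 m²
R_strand = ρL/A = (1.58×10^-8)(11.9)/(6.940e-07) = 0.2709 Ω
R_total = R_strand/N = 0.2709/28 = 0.00968 Ω

0.00968 Ω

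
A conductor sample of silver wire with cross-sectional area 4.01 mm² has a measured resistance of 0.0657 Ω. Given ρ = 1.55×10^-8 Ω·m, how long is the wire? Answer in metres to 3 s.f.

17.0 m

A = 4.01 mm² = 4.010e-06 m²
L = RA/ρ = (0.0657)(4.010e-06)/(1.55×10^-8) = 17.0 m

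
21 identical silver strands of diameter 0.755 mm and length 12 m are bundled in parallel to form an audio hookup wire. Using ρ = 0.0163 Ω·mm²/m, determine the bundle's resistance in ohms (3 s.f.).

0.0208 Ω

ρ = 0.0163 Ω·mm²/m = 1.63×10^-8 Ω·m
A_strand = π(3.7750e-04 m)² = 4.477e-07 m²
R_strand = ρL/A = (1.63×10^-8)(12)/(4.477e-07) = 0.4369 Ω
R_total = R_strand/N = 0.4369/21 = 0.0208 Ω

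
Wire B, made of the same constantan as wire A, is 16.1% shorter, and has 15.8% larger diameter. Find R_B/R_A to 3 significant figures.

0.626

R ∝ L/d², so R_B/R_A = (1 − 16.1/100) × (1 + 15.8/100)⁻²
= 0.839 × 0.7457 = 0.626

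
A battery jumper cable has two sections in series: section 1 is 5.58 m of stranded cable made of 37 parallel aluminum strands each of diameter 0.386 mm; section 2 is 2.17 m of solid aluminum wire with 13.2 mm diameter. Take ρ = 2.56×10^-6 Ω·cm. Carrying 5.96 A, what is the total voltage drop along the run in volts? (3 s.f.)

0.199 V

ρ = 2.56×10^-6 Ω·cm = 2.56×10^-8 Ω·m
Section 1: A_strand = π(1.9300e-04)² = 1.170e-07 m²; R₁ = ρL/(N·A_s) = (2.56×10^-8)(5.58)/(37×1.170e-07) = 0.03299 Ω
Section 2: A = π(d/2)² = π(6.6000e-03 m)² = 1.368e-04 m²
R₂ = (2.56×10^-8)(2.17)/(1.368e-04) = 4.059×10^-4 Ω
R = R₁ + R₂ = 0.0334 Ω
V = IR = 5.96 × 0.0334 = 0.199 V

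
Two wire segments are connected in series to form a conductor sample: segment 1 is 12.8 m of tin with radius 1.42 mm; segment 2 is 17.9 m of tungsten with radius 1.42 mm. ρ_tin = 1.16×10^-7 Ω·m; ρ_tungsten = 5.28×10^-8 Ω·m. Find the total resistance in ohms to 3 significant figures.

Segment 1: A = πr² = π(1.4200e-03 m)² = 6.335e-06 m²
R₁ = ρL/A = (1.16×10^-7)(12.8)/(6.335e-06) = 0.2344 Ω
R₂ = (5.28×10^-8)(17.9)/(6.335e-06) = 0.1492 Ω
R = R₁ + R₂ = 0.384 Ω

0.384 Ω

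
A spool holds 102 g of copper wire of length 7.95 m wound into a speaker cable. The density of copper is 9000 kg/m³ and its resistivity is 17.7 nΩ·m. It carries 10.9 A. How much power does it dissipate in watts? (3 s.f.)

11.7 W

ρ = 17.7 nΩ·m = 1.77×10^-8 Ω·m
A = m/(density·L) = 0.102/(9000×7.95) = 1.4256e-06 m²
R = ρL/A = (1.77×10^-8)(7.95)/(1.4256e-06) = 0.09871 Ω
P = I²R = (10.9)² × 0.09871 = 11.7 W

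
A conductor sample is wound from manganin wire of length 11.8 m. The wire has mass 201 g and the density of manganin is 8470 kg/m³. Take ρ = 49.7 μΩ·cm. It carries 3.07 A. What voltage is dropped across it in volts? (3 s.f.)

8.95 V

ρ = 49.7 μΩ·cm = 4.97×10^-7 Ω·m
A = m/(density·L) = 0.201/(8470×11.8) = 2.0111e-06 m²
R = ρL/A = (4.97×10^-7)(11.8)/(2.0111e-06) = 2.916 Ω
V = IR = 3.07 × 2.916 = 8.95 V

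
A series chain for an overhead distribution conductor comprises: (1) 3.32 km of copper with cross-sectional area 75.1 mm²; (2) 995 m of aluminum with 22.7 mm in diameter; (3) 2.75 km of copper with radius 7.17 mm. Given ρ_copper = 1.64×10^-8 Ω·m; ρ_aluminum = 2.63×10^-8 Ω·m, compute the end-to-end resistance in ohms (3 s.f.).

1.07 Ω

Seg 1: A = 75.1 mm² = 7.510e-05 m²
R_1 = (1.64×10^-8)(3320)/(7.510e-05) = 0.725 Ω
Seg 2: A = π(d/2)² = π(1.1350e-02 m)² = 4.047e-04 m²
R_2 = (2.63×10^-8)(995)/(4.047e-04) = 0.06466 Ω
Seg 3: A = πr² = π(7.1700e-03 m)² = 1.615e-04 m²
R_3 = (1.64×10^-8)(2750)/(1.615e-04) = 0.2792 Ω
R_total = R_1 + R_2 + R_3 = 1.07 Ω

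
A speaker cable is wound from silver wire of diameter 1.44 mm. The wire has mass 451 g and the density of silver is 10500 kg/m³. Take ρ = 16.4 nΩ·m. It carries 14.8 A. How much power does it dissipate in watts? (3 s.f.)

58.2 W

ρ = 16.4 nΩ·m = 1.64×10^-8 Ω·m
A = π(d/2)² = π(7.2000e-04 m)² = 1.6286e-06 m²
L = m/(density·A) = 0.451/(10500×1.6286e-06) = 26.37 m
R = ρL/A = (1.64×10^-8)(26.37)/(1.6286e-06) = 0.2656 Ω
P = I²R = (14.8)² × 0.2656 = 58.2 W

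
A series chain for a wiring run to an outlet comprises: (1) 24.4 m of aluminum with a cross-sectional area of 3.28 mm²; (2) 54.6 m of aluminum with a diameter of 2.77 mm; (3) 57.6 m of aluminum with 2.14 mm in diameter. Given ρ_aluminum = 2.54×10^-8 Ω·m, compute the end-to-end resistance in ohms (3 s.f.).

Seg 1: A = 3.28 mm² = 3.280e-06 m²
R_1 = (2.54×10^-8)(24.4)/(3.280e-06) = 0.189 Ω
Seg 2: A = π(d/2)² = π(1.3850e-03 m)² = 6.026e-06 m²
R_2 = (2.54×10^-8)(54.6)/(6.026e-06) = 0.2301 Ω
Seg 3: A = π(d/2)² = π(1.0700e-03 m)² = 3.597e-06 m²
R_3 = (2.54×10^-8)(57.6)/(3.597e-06) = 0.4068 Ω
R_total = R_1 + R_2 + R_3 = 0.826 Ω

0.826 Ω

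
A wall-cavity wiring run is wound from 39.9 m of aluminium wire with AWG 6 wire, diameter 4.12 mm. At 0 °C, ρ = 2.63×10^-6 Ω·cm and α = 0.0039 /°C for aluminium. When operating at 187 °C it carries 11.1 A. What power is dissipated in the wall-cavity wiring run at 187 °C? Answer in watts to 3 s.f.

ρ = 2.63×10^-6 Ω·cm = 2.63×10^-8 Ω·m
A = π(4.12/2 mm)² = π(2.0600e-03 m)² = 1.333e-05 m²
R₍0₎ = ρL/A = (2.63×10^-8)(39.9)/(1.333e-05) = 0.07871 Ω
R₍187₎ = R₍0₎(1 + αΔT) = 0.07871 × (1 + 0.0039×187) = 0.1361 Ω
P = I²R = (11.1)² × 0.1361 = 16.8 W

16.8 W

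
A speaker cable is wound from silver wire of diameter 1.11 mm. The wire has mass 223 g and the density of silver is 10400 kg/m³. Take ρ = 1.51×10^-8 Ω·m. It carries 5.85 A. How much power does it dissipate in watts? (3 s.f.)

11.8 W

A = π(d/2)² = π(5.5500e-04 m)² = 9.6769e-07 m²
L = m/(density·A) = 0.223/(10400×9.6769e-07) = 22.16 m
R = ρL/A = (1.51×10^-8)(22.16)/(9.6769e-07) = 0.3458 Ω
P = I²R = (5.85)² × 0.3458 = 11.8 W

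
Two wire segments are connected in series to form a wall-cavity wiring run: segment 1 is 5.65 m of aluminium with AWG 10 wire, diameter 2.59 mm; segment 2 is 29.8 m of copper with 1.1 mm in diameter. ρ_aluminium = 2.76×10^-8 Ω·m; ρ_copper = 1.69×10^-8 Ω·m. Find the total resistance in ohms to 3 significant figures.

Segment 1: A = π(2.59/2 mm)² = π(1.2950e-03 m)² = 5.269e-06 m²
R₁ = ρL/A = (2.76×10^-8)(5.65)/(5.269e-06) = 0.0296 Ω
Segment 2: A = π(d/2)² = π(5.5000e-04 m)² = 9.503e-07 m²
R₂ = (1.69×10^-8)(29.8)/(9.503e-07) = 0.5299 Ω
R = R₁ + R₂ = 0.560 Ω

0.560 Ω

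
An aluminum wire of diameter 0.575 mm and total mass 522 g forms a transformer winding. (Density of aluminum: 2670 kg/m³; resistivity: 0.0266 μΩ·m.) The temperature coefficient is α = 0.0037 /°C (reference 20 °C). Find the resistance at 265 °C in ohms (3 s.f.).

ρ = 0.0266 μΩ·m = 2.66×10^-8 Ω·m
A = π(d/2)² = π(2.8750e-04 m)² = 2.5967e-07 m²
L = m/(density·A) = 0.522/(2670×2.5967e-07) = 752.9 m
R = ρL/A = (2.66×10^-8)(752.9)/(2.5967e-07) = 77.12 Ω
R(265 °C) = 77.12 × (1 + 0.0037×245) = 147 Ω

147 Ω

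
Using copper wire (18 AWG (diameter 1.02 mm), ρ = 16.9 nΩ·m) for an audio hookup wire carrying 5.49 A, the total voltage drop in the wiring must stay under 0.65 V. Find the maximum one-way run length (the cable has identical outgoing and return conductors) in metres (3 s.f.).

2.86 m

ρ = 16.9 nΩ·m = 1.69×10^-8 Ω·m
A = π(1.02/2 mm)² = π(5.1000e-04 m)² = 8.171e-07 m²
L_max = V_max·A/(2·ρI) = (0.65)(8.171e-07)/(2×1.69×10^-8×5.49) = 2.86 m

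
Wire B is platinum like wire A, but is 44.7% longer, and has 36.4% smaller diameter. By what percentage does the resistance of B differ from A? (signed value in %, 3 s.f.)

R ∝ L/d², so R_B/R_A = (1 + 44.7/100) × (1 − 36.4/100)⁻²
= 1.447 × 2.472 = 3.577
(R_B − R_A)/R_A = 3.577 − 1 = 258%

258%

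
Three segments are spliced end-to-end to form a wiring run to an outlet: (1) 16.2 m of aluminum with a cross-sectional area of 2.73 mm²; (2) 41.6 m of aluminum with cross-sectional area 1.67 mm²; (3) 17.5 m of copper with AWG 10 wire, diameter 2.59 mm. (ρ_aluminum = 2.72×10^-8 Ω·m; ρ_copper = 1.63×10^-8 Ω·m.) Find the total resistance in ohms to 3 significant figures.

Seg 1: A = 2.73 mm² = 2.730e-06 m²
R_1 = (2.72×10^-8)(16.2)/(2.730e-06) = 0.1614 Ω
Seg 2: A = 1.67 mm² = 1.670e-06 m²
R_2 = (2.72×10^-8)(41.6)/(1.670e-06) = 0.6776 Ω
Seg 3: A = π(2.59/2 mm)² = π(1.2950e-03 m)² = 5.269e-06 m²
R_3 = (1.63×10^-8)(17.5)/(5.269e-06) = 0.05414 Ω
R_total = R_1 + R_2 + R_3 = 0.893 Ω

0.893 Ω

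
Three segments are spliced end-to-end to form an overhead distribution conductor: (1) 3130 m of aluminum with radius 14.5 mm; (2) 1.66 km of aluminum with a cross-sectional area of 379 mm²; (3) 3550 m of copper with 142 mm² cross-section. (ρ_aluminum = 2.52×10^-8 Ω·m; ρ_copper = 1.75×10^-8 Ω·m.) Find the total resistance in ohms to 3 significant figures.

0.667 Ω

Seg 1: A = πr² = π(1.4500e-02 m)² = 6.605e-04 m²
R_1 = (2.52×10^-8)(3130)/(6.605e-04) = 0.1194 Ω
Seg 2: A = 379 mm² = 3.790e-04 m²
R_2 = (2.52×10^-8)(1660)/(3.790e-04) = 0.1104 Ω
Seg 3: A = 142 mm² = 1.420e-04 m²
R_3 = (1.75×10^-8)(3550)/(1.420e-04) = 0.4375 Ω
R_total = R_1 + R_2 + R_3 = 0.667 Ω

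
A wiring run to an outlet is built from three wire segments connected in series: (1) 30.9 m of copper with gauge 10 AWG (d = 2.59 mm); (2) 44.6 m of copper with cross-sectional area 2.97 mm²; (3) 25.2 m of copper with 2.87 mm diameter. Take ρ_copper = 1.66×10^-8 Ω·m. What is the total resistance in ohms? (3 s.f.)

0.411 Ω

Seg 1: A = π(2.59/2 mm)² = π(1.2950e-03 m)² = 5.269e-06 m²
R_1 = (1.66×10^-8)(30.9)/(5.269e-06) = 0.09736 Ω
Seg 2: A = 2.97 mm² = 2.970e-06 m²
R_2 = (1.66×10^-8)(44.6)/(2.970e-06) = 0.2493 Ω
Seg 3: A = π(d/2)² = π(1.4350e-03 m)² = 6.469e-06 m²
R_3 = (1.66×10^-8)(25.2)/(6.469e-06) = 0.06466 Ω
R_total = R_1 + R_2 + R_3 = 0.411 Ω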